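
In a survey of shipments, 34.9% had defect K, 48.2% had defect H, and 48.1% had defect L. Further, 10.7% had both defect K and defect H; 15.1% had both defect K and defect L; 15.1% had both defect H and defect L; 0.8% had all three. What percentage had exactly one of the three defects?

51.8%

Using the inclusion–exclusion count for exactly one event:
P(exactly one) = 34.9 + 48.2 + 48.1 − 2·10.7 − 2·15.1 − 2·15.1 + 3·0.8 = 51.8%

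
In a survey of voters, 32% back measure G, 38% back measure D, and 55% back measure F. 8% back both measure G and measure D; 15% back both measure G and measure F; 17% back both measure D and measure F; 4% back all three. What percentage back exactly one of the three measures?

57%

By inclusion–exclusion (exactly-one form):
P(exactly one) = 32 + 38 + 55 − 2·8 − 2·15 − 2·17 + 3·4 = 57%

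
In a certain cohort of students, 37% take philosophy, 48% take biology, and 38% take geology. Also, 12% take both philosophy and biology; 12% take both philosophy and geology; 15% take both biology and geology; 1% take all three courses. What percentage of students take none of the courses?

15%

Using inclusion–exclusion:
P(union) = 37 + 48 + 38 − 12 − 12 − 15 + 1 = 85%
P(none) = 100% − 85% = 15%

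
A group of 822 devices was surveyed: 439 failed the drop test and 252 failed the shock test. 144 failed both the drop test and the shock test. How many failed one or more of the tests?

547

Inclusion–exclusion gives
|union| = 439 + 252 − 144 = 547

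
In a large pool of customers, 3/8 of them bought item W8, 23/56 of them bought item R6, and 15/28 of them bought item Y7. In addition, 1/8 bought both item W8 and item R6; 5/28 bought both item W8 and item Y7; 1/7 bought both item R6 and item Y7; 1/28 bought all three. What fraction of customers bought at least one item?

Inclusion–exclusion gives
P(union) = 3/8 + 23/56 + 15/28 − 1/8 − 5/28 − 1/7 + 1/28 = 51/56

51/56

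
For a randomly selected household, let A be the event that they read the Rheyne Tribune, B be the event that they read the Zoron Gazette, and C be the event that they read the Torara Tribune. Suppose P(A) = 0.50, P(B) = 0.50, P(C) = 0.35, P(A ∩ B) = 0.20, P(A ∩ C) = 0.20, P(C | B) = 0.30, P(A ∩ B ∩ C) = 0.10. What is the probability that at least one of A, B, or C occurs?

0.90

P(B ∩ C) = P(B)·P(C|B) = 0.50 × 0.30 = 0.15
Inclusion–exclusion gives
P(A ∪ B ∪ C) = 0.50 + 0.50 + 0.35 − 0.20 − 0.20 − 0.15 + 0.10 = 0.90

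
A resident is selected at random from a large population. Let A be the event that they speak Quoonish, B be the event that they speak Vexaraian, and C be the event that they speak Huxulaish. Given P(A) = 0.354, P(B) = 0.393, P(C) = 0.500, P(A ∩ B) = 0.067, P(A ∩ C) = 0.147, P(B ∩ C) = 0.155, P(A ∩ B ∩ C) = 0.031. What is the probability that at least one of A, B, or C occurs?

Using inclusion–exclusion:
P(A ∪ B ∪ C) = 0.354 + 0.393 + 0.500 − 0.067 − 0.147 − 0.155 + 0.031 = 0.909

0.909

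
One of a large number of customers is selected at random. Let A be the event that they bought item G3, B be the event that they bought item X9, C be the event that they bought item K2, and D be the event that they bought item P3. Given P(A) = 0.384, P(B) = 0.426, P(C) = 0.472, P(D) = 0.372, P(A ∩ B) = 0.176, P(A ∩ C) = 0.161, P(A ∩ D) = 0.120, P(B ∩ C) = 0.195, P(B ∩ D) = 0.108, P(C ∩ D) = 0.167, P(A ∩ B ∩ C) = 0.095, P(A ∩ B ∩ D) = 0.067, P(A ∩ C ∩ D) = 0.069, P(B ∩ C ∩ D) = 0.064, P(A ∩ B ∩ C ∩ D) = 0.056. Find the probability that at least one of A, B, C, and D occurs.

P(A ∪ B ∪ C ∪ D) = 0.384 + 0.426 + 0.472 + 0.372 − 0.176 − 0.161 − 0.120 − 0.195 − 0.108 − 0.167 + 0.095 + 0.067 + 0.069 + 0.064 − 0.056 = 0.966

0.966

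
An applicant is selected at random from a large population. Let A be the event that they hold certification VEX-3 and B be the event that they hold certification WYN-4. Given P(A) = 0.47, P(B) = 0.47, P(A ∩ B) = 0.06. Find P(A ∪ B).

0.88

P(A ∪ B) = 0.47 + 0.47 − 0.06 = 0.88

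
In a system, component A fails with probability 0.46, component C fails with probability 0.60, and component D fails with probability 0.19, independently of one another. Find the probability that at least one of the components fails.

0.82504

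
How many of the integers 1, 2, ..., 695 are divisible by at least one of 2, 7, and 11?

⌊695/2⌋ + ⌊695/7⌋ + ⌊695/11⌋ − ⌊695/14⌋ − ⌊695/22⌋ − ⌊695/77⌋ + ⌊695/154⌋ = 347 + 99 + 63 − 49 − 31 − 9 + 4 = 424

424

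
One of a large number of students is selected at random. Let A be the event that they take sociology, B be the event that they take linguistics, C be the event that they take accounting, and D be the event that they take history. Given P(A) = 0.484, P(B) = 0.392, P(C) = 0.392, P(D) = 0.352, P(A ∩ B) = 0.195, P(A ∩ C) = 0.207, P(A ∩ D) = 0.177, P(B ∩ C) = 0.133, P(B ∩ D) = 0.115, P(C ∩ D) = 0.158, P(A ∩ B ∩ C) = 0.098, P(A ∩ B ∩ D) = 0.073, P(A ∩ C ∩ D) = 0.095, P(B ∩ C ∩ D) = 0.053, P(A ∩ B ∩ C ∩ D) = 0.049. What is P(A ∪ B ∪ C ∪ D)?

0.905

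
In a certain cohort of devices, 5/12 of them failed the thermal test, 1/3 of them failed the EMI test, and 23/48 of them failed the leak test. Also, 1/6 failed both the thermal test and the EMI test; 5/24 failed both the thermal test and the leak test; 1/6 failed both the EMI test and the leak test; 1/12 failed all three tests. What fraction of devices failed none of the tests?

11/48

Inclusion–exclusion gives
P(union) = 5/12 + 1/3 + 23/48 − 1/6 − 5/24 − 1/6 + 1/12 = 37/48
P(none) = 1 − 37/48 = 11/48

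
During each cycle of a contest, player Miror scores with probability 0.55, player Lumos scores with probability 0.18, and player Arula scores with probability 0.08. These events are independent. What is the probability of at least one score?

0.66052

P(none) = (1 − 0.55) × (1 − 0.18) × (1 − 0.08) = 0.45 × 0.82 × 0.92 = 0.33948
P(at least one) = 1 − 0.33948 = 0.66052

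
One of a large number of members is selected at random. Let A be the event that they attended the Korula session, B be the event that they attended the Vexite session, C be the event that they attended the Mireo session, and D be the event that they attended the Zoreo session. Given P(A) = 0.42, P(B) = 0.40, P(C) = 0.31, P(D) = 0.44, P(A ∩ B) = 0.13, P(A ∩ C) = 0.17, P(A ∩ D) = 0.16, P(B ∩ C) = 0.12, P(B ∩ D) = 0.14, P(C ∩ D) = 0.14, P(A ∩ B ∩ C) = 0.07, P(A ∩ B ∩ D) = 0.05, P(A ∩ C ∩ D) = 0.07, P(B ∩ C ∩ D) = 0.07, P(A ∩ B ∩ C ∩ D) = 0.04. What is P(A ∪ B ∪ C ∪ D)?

Inclusion–exclusion gives
P(A ∪ B ∪ C ∪ D) = 0.42 + 0.40 + 0.31 + 0.44 − 0.13 − 0.17 − 0.16 − 0.12 − 0.14 − 0.14 + 0.07 + 0.05 + 0.07 + 0.07 − 0.04 = 0.93

0.93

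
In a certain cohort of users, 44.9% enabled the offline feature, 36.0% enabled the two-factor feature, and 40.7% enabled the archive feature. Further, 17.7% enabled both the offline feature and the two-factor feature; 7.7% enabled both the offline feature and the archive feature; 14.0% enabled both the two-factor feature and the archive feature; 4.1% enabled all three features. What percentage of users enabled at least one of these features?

By inclusion-exclusion,
P(union) = 44.9 + 36.0 + 40.7 − 17.7 − 7.7 − 14.0 + 4.1 = 86.3%

86.3%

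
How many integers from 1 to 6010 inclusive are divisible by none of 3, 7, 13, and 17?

Using inclusion–exclusion:
floor(6010/3) + floor(6010/7) + floor(6010/13) + floor(6010/17) − floor(6010/21) − floor(6010/39) − floor(6010/51) − floor(6010/91) − floor(6010/119) − floor(6010/221) + floor(6010/273) + floor(6010/357) + floor(6010/663) + floor(6010/1547) − floor(6010/4641) = 2003 + 858 + 462 + 353 − 286 − 154 − 117 − 66 − 50 − 27 + 22 + 16 + 9 + 3 − 1 = 3025
6010 − 3025 = 2985

2985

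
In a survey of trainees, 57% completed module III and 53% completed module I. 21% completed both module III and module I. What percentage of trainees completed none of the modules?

11%

Using inclusion–exclusion:
P(union) = 57 + 53 − 21 = 89%
P(none) = 100% − 89% = 11%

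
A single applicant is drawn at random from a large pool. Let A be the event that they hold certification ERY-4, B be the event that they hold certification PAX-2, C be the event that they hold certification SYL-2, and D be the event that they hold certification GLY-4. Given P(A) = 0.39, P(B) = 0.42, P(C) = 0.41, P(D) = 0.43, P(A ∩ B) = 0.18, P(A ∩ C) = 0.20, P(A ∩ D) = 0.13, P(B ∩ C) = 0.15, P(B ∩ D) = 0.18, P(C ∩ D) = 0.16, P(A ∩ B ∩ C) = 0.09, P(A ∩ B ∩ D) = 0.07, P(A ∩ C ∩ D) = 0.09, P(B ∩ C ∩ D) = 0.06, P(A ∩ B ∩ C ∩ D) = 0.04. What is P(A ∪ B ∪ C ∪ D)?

0.92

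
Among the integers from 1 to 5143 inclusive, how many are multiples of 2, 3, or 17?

3529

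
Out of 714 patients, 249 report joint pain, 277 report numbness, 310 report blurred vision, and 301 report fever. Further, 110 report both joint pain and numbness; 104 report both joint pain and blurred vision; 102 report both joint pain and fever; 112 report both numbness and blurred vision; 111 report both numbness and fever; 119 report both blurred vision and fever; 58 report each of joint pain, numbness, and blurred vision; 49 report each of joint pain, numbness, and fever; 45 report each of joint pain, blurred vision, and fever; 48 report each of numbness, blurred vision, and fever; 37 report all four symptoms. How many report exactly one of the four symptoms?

Using the inclusion–exclusion count for exactly one event:
N(exactly one) = 249 + 277 + 310 + 301 − 2·110 − 2·104 − 2·102 − 2·112 − 2·111 − 2·119 + 3·58 + 3·49 + 3·45 + 3·48 − 4·37 = 273

273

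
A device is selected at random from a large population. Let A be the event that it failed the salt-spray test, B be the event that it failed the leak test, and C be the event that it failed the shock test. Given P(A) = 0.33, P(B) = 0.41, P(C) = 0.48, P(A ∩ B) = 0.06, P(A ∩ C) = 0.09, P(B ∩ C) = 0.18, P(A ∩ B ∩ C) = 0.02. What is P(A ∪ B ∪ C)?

0.91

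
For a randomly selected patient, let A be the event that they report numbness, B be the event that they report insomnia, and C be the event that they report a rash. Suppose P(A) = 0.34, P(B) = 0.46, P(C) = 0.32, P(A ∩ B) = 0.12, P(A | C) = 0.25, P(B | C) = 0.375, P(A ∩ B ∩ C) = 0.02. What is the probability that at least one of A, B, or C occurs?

P(A ∩ C) = P(C)·P(A|C) = 0.32 × 0.25 = 0.08
P(B ∩ C) = P(C)·P(B|C) = 0.32 × 0.375 = 0.12
P(A ∪ B ∪ C) = 0.34 + 0.46 + 0.32 − 0.12 − 0.08 − 0.12 + 0.02 = 0.82

0.82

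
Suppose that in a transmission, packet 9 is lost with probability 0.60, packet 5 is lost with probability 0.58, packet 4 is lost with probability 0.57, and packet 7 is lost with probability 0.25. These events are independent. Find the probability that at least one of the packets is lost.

P(none) = (1 − 0.60) × (1 − 0.58) × (1 − 0.57) × (1 − 0.25) = 0.40 × 0.42 × 0.43 × 0.75 = 0.05418
P(at least one) = 1 − 0.05418 = 0.94582

0.94582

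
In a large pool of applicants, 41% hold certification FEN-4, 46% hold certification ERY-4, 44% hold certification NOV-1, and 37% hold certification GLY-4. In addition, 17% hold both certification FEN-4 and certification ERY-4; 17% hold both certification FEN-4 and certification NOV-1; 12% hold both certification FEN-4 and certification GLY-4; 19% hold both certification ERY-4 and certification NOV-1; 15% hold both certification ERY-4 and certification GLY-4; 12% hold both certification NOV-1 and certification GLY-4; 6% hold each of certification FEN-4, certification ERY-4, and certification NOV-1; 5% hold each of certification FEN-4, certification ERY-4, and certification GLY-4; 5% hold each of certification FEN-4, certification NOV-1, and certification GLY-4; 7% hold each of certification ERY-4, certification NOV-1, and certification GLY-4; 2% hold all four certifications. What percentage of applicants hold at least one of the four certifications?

97%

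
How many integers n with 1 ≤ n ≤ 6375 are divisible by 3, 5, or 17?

3175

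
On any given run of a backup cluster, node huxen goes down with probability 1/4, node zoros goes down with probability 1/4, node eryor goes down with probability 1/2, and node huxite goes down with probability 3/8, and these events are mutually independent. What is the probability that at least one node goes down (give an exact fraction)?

211/256

Since the events are independent, P(none) is the product of the individual non-occurrence probabilities.
P(none) = (1 − 1/4) × (1 − 1/4) × (1 − 1/2) × (1 − 3/8) = 3/4 × 3/4 × 1/2 × 5/8 = 45/256
P(at least one) = 1 − 45/256 = 211/256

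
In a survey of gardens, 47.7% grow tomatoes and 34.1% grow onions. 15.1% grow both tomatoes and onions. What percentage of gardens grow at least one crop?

66.7%

Using inclusion–exclusion:
P(union) = 47.7 + 34.1 − 15.1 = 66.7%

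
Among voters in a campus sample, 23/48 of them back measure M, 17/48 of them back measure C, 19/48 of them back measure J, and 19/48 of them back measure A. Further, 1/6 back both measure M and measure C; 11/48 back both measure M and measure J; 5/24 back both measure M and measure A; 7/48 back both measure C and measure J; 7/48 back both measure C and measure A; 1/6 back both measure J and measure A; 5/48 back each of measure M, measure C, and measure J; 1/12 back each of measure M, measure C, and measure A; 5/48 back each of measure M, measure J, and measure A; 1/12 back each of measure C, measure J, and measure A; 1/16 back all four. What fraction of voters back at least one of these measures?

7/8

Using inclusion–exclusion:
P(union) = 23/48 + 17/48 + 19/48 + 19/48 − 1/6 − 11/48 − 5/24 − 7/48 − 7/48 − 1/6 + 5/48 + 1/12 + 5/48 + 1/12 − 1/16 = 7/8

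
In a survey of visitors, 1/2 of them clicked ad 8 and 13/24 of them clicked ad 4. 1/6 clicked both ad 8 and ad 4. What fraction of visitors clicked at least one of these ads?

7/8

By inclusion–exclusion:
P(union) = 1/2 + 13/24 − 1/6 = 7/8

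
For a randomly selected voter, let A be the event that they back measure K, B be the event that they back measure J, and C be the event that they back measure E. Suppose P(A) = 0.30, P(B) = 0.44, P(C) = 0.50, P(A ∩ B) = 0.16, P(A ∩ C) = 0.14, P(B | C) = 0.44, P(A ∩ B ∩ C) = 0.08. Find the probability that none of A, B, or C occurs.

0.20

P(B ∩ C) = P(C)·P(B|C) = 0.50 × 0.44 = 0.22
Apply inclusion-exclusion:
P(A ∪ B ∪ C) = 0.30 + 0.44 + 0.50 − 0.16 − 0.14 − 0.22 + 0.08 = 0.80
P(none) = 1 − 0.80 = 0.20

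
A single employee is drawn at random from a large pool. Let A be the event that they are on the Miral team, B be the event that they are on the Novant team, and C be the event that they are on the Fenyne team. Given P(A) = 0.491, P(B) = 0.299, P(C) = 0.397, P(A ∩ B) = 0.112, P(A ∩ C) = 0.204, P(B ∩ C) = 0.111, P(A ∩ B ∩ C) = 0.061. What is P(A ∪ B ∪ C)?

P(A ∪ B ∪ C) = 0.491 + 0.299 + 0.397 − 0.112 − 0.204 − 0.111 + 0.061 = 0.821

0.821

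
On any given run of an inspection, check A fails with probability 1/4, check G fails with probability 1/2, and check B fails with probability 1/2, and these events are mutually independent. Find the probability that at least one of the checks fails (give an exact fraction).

P(none) = (1 − 1/4) × (1 − 1/2) × (1 − 1/2) = 3/4 × 1/2 × 1/2 = 3/16
P(at least one) = 1 − 3/16 = 13/16

13/16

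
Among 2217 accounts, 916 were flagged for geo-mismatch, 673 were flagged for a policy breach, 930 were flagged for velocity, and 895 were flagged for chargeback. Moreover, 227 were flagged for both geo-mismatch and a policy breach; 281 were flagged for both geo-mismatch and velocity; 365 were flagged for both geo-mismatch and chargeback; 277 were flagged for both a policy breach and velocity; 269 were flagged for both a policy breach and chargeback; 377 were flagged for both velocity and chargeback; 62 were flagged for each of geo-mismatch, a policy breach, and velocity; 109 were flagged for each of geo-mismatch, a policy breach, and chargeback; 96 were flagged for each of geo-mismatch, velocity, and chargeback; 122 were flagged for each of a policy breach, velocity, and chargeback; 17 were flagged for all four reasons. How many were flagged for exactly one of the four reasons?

921

N(exactly one) = 916 + 673 + 930 + 895 − 2·227 − 2·281 − 2·365 − 2·277 − 2·269 − 2·377 + 3·62 + 3·109 + 3·96 + 3·122 − 4·17 = 921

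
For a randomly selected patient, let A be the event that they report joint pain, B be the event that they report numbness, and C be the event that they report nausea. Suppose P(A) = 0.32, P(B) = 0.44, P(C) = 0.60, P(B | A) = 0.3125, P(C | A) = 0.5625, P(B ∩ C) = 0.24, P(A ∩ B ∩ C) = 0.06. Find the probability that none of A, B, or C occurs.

0.10

P(A ∩ B) = P(A)·P(B|A) = 0.32 × 0.3125 = 0.10
P(A ∩ C) = P(A)·P(C|A) = 0.32 × 0.5625 = 0.18
Apply inclusion-exclusion:
P(A ∪ B ∪ C) = 0.32 + 0.44 + 0.60 − 0.10 − 0.18 − 0.24 + 0.06 = 0.90
P(none) = 1 − 0.90 = 0.10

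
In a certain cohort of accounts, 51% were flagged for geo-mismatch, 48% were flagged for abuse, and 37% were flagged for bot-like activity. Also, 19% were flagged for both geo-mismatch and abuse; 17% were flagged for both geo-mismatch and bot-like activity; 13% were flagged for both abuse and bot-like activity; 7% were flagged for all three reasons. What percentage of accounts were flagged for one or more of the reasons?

94%

Apply inclusion-exclusion:
P(union) = 51 + 48 + 37 − 19 − 17 − 13 + 7 = 94%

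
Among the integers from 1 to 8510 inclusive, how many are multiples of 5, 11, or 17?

Apply inclusion-exclusion:
⌊8510/5⌋ + ⌊8510/11⌋ + ⌊8510/17⌋ − ⌊8510/55⌋ − ⌊8510/85⌋ − ⌊8510/187⌋ + ⌊8510/935⌋ = 1702 + 773 + 500 − 154 − 100 − 45 + 9 = 2685

2685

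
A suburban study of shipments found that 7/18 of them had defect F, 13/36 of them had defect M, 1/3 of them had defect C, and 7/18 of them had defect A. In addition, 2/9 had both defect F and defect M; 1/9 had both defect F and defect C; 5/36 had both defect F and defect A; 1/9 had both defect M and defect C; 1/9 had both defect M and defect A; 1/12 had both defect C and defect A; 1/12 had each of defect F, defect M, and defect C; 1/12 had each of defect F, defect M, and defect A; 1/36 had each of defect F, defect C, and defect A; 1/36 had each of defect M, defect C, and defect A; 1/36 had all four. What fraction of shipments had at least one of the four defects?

Inclusion–exclusion gives
P(union) = 7/18 + 13/36 + 1/3 + 7/18 − 2/9 − 1/9 − 5/36 − 1/9 − 1/9 − 1/12 + 1/12 + 1/12 + 1/36 + 1/36 − 1/36 = 8/9

8/9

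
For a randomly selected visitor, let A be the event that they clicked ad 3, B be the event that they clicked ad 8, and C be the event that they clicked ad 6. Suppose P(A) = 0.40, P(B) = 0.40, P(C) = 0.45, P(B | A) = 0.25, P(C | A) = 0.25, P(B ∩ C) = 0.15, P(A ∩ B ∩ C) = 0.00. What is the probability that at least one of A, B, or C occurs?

P(A ∩ B) = P(A)·P(B|A) = 0.40 × 0.25 = 0.10
P(A ∩ C) = P(A)·P(C|A) = 0.40 × 0.25 = 0.10
Apply inclusion-exclusion:
P(A ∪ B ∪ C) = 0.40 + 0.40 + 0.45 − 0.10 − 0.10 − 0.15 + 0.00 = 0.90

0.90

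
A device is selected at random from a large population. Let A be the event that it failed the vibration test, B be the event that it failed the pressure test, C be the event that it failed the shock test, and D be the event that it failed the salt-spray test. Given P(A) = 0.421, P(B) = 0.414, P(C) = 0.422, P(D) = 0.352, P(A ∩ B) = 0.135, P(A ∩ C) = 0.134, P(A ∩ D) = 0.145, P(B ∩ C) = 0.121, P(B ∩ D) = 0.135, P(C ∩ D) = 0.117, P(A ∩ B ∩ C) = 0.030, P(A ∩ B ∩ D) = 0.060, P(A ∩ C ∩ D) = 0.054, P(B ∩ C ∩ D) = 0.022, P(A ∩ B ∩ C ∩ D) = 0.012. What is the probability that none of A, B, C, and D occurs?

By inclusion–exclusion:
P(A ∪ B ∪ C ∪ D) = 0.421 + 0.414 + 0.422 + 0.352 − 0.135 − 0.134 − 0.145 − 0.121 − 0.135 − 0.117 + 0.030 + 0.060 + 0.054 + 0.022 − 0.012 = 0.976
P(none) = 1 − 0.976 = 0.024

0.024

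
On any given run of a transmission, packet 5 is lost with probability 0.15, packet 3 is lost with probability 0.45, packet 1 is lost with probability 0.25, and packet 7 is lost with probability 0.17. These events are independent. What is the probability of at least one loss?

Since the events are independent, P(none) is the product of the individual non-occurrence probabilities.
P(none) = (1 − 0.15) × (1 − 0.45) × (1 − 0.25) × (1 − 0.17) = 0.85 × 0.55 × 0.75 × 0.83 = 0.29101875
P(at least one) = 1 − 0.29101875 = 0.70898125

0.70898125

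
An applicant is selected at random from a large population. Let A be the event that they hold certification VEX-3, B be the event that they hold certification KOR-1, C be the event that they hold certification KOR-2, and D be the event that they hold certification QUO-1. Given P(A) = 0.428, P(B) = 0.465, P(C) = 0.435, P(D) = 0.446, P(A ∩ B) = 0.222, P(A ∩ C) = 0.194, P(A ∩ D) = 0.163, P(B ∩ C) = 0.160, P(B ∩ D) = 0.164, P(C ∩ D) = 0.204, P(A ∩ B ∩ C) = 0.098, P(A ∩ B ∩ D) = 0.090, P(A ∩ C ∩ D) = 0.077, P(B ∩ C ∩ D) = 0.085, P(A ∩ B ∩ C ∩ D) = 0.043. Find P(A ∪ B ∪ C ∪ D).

P(A ∪ B ∪ C ∪ D) = 0.428 + 0.465 + 0.435 + 0.446 − 0.222 − 0.194 − 0.163 − 0.160 − 0.164 − 0.204 + 0.098 + 0.090 + 0.077 + 0.085 − 0.043 = 0.974

0.974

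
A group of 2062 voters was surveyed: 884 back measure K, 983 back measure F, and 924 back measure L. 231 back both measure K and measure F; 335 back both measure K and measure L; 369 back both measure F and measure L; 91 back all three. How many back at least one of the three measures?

By inclusion–exclusion:
|union| = 884 + 983 + 924 − 231 − 335 − 369 + 91 = 1947

1947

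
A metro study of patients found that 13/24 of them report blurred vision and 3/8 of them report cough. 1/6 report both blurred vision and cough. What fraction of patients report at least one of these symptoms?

Using inclusion–exclusion:
P(≥1) = 13/24 + 3/8 − 1/6 = 3/4

3/4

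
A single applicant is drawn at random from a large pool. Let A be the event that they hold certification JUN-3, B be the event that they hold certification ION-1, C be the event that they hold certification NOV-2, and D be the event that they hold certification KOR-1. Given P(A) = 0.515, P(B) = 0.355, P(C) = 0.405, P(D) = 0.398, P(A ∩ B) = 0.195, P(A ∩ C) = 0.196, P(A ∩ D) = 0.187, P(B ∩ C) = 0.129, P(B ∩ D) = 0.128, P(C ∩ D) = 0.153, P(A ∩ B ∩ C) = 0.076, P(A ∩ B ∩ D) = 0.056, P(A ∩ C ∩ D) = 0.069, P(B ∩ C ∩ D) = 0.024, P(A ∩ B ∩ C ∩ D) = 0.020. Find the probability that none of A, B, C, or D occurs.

0.110

P(A ∪ B ∪ C ∪ D) = 0.515 + 0.355 + 0.405 + 0.398 − 0.195 − 0.196 − 0.187 − 0.129 − 0.128 − 0.153 + 0.076 + 0.056 + 0.069 + 0.024 − 0.020 = 0.890
P(none) = 1 − 0.890 = 0.110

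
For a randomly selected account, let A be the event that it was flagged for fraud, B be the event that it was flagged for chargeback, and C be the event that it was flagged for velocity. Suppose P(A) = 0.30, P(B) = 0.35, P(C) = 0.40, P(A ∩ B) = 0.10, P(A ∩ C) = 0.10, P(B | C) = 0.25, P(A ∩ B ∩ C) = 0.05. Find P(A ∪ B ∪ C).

0.80

P(B ∩ C) = P(C)·P(B|C) = 0.40 × 0.25 = 0.10
Using inclusion–exclusion:
P(A ∪ B ∪ C) = 0.30 + 0.35 + 0.40 − 0.10 − 0.10 − 0.10 + 0.05 = 0.80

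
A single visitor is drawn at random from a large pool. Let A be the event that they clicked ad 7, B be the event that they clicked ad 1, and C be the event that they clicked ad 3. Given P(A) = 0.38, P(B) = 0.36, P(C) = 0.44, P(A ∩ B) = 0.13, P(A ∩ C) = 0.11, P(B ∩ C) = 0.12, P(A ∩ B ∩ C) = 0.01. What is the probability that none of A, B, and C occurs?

0.17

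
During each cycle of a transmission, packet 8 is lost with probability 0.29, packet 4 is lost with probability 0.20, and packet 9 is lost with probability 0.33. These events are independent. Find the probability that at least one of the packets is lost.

0.61944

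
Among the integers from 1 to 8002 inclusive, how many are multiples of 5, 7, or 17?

2837

Using inclusion–exclusion:
floor(8002/5) + floor(8002/7) + floor(8002/17) − floor(8002/35) − floor(8002/85) − floor(8002/119) + floor(8002/595) = 1600 + 1143 + 470 − 228 − 94 − 67 + 13 = 2837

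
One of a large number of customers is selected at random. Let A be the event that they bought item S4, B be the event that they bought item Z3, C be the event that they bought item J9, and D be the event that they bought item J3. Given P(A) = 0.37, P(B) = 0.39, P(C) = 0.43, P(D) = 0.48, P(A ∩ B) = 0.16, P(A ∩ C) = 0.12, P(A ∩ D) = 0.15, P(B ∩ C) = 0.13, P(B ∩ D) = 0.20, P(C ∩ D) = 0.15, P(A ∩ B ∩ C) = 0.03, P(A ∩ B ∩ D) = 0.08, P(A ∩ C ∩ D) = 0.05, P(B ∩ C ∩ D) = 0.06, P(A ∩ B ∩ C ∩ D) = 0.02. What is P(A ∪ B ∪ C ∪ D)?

0.96

P(A ∪ B ∪ C ∪ D) = 0.37 + 0.39 + 0.43 + 0.48 − 0.16 − 0.12 − 0.15 − 0.13 − 0.20 − 0.15 + 0.03 + 0.08 + 0.05 + 0.06 − 0.02 = 0.96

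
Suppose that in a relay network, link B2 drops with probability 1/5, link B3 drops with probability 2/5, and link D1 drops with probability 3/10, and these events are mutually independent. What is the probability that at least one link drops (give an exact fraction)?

83/125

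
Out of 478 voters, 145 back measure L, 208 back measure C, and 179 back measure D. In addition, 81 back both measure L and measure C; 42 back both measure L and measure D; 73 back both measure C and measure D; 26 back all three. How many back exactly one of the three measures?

218

By inclusion–exclusion (exactly-one form):
N(exactly one) = 145 + 208 + 179 − 2·81 − 2·42 − 2·73 + 3·26 = 218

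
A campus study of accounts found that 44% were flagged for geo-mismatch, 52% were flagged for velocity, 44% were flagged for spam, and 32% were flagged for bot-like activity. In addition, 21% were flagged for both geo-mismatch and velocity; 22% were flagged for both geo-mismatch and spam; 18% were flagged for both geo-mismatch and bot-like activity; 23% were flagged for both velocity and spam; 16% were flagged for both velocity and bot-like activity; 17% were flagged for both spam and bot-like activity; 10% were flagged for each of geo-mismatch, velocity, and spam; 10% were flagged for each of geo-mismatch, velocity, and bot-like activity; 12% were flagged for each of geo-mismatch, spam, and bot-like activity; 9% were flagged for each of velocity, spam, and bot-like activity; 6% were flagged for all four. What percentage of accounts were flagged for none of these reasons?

P(union) = 44 + 52 + 44 + 32 − 21 − 22 − 18 − 23 − 16 − 17 + 10 + 10 + 12 + 9 − 6 = 90%
P(none) = 100% − 90% = 10%

10%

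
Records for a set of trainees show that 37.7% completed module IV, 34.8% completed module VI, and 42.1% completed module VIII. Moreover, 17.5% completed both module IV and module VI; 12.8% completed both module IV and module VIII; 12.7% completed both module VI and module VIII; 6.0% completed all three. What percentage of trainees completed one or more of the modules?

77.6%

By inclusion-exclusion,
P(≥1) = 37.7 + 34.8 + 42.1 − 17.5 − 12.8 − 12.7 + 6.0 = 77.6%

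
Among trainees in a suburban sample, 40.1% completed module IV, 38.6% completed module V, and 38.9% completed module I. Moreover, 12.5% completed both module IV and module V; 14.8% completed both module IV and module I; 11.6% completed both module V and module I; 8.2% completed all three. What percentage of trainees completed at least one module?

P(union) = 40.1 + 38.6 + 38.9 − 12.5 − 14.8 − 11.6 + 8.2 = 86.9%

86.9%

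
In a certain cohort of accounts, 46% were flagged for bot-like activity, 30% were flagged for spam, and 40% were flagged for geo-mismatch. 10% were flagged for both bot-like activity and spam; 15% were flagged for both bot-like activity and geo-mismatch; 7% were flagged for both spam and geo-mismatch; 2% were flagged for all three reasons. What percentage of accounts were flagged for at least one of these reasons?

P(at least one) = 46 + 30 + 40 − 10 − 15 − 7 + 2 = 86%

86%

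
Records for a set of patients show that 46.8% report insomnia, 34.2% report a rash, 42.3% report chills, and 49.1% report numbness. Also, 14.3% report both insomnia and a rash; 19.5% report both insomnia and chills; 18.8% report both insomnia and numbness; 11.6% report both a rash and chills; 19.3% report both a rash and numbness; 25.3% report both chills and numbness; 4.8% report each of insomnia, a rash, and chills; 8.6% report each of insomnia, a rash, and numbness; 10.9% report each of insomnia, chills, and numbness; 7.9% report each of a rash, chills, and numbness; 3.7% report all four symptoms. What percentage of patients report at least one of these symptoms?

92.1%

Using inclusion–exclusion:
P(union) = 46.8 + 34.2 + 42.3 + 49.1 − 14.3 − 19.5 − 18.8 − 11.6 − 19.3 − 25.3 + 4.8 + 8.6 + 10.9 + 7.9 − 3.7 = 92.1%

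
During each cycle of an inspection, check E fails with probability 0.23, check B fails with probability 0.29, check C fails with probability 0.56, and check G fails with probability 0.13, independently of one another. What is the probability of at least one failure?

0.79072324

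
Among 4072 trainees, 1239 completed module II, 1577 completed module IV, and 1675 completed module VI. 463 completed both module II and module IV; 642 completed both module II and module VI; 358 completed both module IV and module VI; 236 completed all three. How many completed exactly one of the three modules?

2273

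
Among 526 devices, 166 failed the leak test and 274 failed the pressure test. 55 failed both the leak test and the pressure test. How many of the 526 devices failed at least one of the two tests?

385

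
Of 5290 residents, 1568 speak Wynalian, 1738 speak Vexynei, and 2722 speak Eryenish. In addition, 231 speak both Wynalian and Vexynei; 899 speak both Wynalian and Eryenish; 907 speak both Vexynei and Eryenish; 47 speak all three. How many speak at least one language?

4038

By inclusion-exclusion,
N(≥1) = 1568 + 1738 + 2722 − 231 − 899 − 907 + 47 = 4038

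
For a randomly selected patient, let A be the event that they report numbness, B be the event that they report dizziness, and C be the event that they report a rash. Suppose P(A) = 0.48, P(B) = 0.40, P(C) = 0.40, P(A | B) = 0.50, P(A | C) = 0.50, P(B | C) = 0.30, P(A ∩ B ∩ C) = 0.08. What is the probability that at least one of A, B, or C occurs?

P(A ∩ B) = P(B)·P(A|B) = 0.40 × 0.50 = 0.20
P(A ∩ C) = P(C)·P(A|C) = 0.40 × 0.50 = 0.20
P(B ∩ C) = P(C)·P(B|C) = 0.40 × 0.30 = 0.12
Using inclusion–exclusion:
P(A ∪ B ∪ C) = 0.48 + 0.40 + 0.40 − 0.20 − 0.20 − 0.12 + 0.08 = 0.84

0.84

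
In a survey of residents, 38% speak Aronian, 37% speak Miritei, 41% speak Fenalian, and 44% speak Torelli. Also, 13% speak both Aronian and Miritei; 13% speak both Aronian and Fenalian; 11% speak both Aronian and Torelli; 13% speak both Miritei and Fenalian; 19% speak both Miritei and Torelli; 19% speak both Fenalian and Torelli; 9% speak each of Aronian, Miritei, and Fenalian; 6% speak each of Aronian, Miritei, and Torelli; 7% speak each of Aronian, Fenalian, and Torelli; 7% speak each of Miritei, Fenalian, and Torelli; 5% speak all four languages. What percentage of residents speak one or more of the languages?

P(at least one) = 38 + 37 + 41 + 44 − 13 − 13 − 11 − 13 − 19 − 19 + 9 + 6 + 7 + 7 − 5 = 96%

96%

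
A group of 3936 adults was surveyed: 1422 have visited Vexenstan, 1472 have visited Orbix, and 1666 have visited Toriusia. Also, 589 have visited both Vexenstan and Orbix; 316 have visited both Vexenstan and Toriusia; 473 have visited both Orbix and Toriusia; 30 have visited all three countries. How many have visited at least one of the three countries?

|union| = 1422 + 1472 + 1666 − 589 − 316 − 473 + 30 = 3212

3212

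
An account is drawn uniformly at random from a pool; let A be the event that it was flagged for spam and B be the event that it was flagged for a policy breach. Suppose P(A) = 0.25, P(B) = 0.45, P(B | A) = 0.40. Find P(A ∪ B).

0.60

P(A ∩ B) = P(A)·P(B|A) = 0.25 × 0.40 = 0.10
Using inclusion–exclusion:
P(A ∪ B) = 0.25 + 0.45 − 0.10 = 0.60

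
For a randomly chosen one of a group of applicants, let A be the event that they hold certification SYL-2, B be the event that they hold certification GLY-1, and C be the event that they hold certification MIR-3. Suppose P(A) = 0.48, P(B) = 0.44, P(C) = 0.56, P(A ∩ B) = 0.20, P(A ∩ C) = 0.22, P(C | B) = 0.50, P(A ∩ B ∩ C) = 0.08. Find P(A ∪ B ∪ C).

P(B ∩ C) = P(B)·P(C|B) = 0.44 × 0.50 = 0.22
P(A ∪ B ∪ C) = 0.48 + 0.44 + 0.56 − 0.20 − 0.22 − 0.22 + 0.08 = 0.92

0.92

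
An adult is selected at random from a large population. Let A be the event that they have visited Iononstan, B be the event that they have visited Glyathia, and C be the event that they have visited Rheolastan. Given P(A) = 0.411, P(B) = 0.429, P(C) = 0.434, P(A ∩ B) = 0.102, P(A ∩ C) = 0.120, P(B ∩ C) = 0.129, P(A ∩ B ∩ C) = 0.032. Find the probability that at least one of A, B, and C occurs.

By inclusion-exclusion,
P(A ∪ B ∪ C) = 0.411 + 0.429 + 0.434 − 0.102 − 0.120 − 0.129 + 0.032 = 0.955

0.955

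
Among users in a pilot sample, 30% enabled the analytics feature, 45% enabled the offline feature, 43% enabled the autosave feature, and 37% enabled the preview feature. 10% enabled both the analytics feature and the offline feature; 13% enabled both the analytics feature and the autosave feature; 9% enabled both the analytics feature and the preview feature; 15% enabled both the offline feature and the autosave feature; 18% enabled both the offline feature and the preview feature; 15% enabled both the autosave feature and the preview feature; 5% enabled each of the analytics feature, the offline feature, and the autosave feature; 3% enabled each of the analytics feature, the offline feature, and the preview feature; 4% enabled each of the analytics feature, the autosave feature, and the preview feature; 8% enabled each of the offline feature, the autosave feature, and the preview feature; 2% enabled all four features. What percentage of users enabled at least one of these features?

93%

Using inclusion–exclusion:
P(union) = 30 + 45 + 43 + 37 − 10 − 13 − 9 − 15 − 18 − 15 + 5 + 3 + 4 + 8 − 2 = 93%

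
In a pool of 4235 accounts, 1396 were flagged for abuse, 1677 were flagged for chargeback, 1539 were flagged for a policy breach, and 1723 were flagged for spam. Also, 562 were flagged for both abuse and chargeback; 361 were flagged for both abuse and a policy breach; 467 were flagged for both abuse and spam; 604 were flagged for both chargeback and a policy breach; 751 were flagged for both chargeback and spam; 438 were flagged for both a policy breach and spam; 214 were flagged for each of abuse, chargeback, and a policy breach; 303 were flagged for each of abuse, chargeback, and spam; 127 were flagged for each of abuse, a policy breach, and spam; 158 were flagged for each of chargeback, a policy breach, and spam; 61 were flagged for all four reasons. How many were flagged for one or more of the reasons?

3893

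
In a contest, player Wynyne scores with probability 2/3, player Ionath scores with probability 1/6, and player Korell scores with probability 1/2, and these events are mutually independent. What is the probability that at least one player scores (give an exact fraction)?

P(none) = (1 − 2/3) × (1 − 1/6) × (1 − 1/2) = 1/3 × 5/6 × 1/2 = 5/36
P(at least one) = 1 − 5/36 = 31/36

31/36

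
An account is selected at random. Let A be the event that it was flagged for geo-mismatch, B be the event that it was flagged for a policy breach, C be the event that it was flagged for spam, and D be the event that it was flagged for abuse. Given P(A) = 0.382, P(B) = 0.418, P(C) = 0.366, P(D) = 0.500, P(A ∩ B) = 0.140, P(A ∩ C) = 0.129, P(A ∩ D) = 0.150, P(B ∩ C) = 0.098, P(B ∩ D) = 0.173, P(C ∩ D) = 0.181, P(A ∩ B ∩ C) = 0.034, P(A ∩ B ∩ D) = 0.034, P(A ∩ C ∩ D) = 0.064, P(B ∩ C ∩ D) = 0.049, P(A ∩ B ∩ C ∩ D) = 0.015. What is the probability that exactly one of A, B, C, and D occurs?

P(exactly one) = 0.382 + 0.418 + 0.366 + 0.500 − 2·0.140 − 2·0.129 − 2·0.150 − 2·0.098 − 2·0.173 − 2·0.181 + 3·0.034 + 3·0.034 + 3·0.064 + 3·0.049 − 4·0.015 = 0.407

0.407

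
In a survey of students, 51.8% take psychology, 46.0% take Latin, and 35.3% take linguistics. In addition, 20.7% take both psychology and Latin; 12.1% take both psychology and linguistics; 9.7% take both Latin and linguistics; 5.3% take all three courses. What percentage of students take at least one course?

95.9%

Apply inclusion-exclusion:
P(union) = 51.8 + 46.0 + 35.3 − 20.7 − 12.1 − 9.7 + 5.3 = 95.9%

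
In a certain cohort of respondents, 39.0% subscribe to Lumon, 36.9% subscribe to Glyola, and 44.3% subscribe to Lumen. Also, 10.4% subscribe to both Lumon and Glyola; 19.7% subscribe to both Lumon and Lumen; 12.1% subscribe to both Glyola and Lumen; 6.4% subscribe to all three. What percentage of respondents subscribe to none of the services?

P(at least one) = 39.0 + 36.9 + 44.3 − 10.4 − 19.7 − 12.1 + 6.4 = 84.4%
P(none) = 100% − 84.4% = 15.6%

15.6%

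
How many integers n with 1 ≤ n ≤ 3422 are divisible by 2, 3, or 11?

2385

Apply inclusion-exclusion:
1711 + 1140 + 311 − 570 − 155 − 103 + 51 = 2385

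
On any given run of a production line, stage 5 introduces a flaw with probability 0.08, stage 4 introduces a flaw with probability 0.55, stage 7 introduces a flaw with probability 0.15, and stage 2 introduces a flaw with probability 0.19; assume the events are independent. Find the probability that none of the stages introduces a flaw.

0.285039

P(none) = (1 − 0.08) × (1 − 0.55) × (1 − 0.15) × (1 − 0.19) = 0.92 × 0.45 × 0.85 × 0.81 = 0.285039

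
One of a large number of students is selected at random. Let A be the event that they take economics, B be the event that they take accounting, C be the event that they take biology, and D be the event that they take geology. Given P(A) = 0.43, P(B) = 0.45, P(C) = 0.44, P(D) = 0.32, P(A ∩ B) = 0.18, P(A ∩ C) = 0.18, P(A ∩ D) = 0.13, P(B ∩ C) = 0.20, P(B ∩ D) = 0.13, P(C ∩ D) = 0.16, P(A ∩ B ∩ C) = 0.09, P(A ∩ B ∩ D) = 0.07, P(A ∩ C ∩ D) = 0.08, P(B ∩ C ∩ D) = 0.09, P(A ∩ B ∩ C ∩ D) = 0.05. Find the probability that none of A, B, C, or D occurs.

P(A ∪ B ∪ C ∪ D) = 0.43 + 0.45 + 0.44 + 0.32 − 0.18 − 0.18 − 0.13 − 0.20 − 0.13 − 0.16 + 0.09 + 0.07 + 0.08 + 0.09 − 0.05 = 0.94
P(none) = 1 − 0.94 = 0.06

0.06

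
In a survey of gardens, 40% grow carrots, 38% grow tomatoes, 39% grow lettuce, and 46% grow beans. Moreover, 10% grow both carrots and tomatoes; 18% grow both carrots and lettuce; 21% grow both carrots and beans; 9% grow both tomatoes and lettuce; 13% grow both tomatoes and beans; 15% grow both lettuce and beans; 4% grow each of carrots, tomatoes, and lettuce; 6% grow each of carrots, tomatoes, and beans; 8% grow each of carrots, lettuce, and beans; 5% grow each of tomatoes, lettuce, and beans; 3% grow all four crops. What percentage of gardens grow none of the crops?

3%

Inclusion–exclusion gives
P(at least one) = 40 + 38 + 39 + 46 − 10 − 18 − 21 − 9 − 13 − 15 + 4 + 6 + 8 + 5 − 3 = 97%
P(none) = 100% − 97% = 3%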